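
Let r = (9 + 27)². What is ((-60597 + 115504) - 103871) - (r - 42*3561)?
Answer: 99302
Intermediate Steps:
r = 1296 (r = 36² = 1296)
((-60597 + 115504) - 103871) - (r - 42*3561) = ((-60597 + 115504) - 103871) - (1296 - 42*3561) = (54907 - 103871) - (1296 - 1*149562) = -48964 - (1296 - 149562) = -48964 - 1*(-148266) = -48964 + 148266 = 99302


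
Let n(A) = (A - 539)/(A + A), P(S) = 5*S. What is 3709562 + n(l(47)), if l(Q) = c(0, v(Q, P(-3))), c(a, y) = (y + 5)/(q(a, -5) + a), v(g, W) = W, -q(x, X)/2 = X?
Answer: 3709832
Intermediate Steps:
q(x, X) = -2*X
c(a, y) = (5 + y)/(10 + a) (c(a, y) = (y + 5)/(-2*(-5) + a) = (5 + y)/(10 + a))
l(Q) = -1 (l(Q) = (5 + 5*(-3))/(10 + 0) = (5 - 15)/10 = (⅒)*(-10) = -1)
n(A) = (-539 + A)/(2*A) (n(A) = (-539 + A)/((2*A)) = (-539 + A)*(1/(2*A)) = (-539 + A)/(2*A))
3709562 + n(l(47)) = 3709562 + (½)*(-539 - 1)/(-1) = 3709562 + (½)*(-1)*(-540) = 3709562 + 270 = 3709832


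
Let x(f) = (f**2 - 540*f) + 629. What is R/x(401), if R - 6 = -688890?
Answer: 114814/9185 ≈ 12.500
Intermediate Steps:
R = -688884 (R = 6 - 688890 = -688884)
x(f) = 629 + f**2 - 540*f
R/x(401) = -688884/(629 + 401**2 - 540*401) = -688884/(629 + 160801 - 216540) = -688884/(-55110) = -688884*(-1/55110) = 114814/9185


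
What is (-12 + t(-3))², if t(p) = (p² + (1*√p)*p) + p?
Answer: 9 + 36*I*√3 ≈ 9.0 + 62.354*I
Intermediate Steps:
t(p) = p + p² + p^(3/2) (t(p) = (p² + √p*p) + p = (p² + p^(3/2)) + p = p + p² + p^(3/2))
(-12 + t(-3))² = (-12 + (-3 + (-3)² + (-3)^(3/2)))² = (-12 + (-3 + 9 - 3*I*√3))² = (-12 + (6 - 3*I*√3))² = (-6 - 3*I*√3)²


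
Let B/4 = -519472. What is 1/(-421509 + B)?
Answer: -1/2499397 ≈ -4.0010e-7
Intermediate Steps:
B = -2077888 (B = 4*(-519472) = -2077888)
1/(-421509 + B) = 1/(-421509 - 2077888) = 1/(-2499397) = -1/2499397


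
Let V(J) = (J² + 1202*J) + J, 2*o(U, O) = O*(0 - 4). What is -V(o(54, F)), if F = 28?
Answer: 64232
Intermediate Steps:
o(U, O) = -2*O (o(U, O) = (O*(0 - 4))/2 = (O*(-4))/2 = (-4*O)/2 = -2*O)
V(J) = J² + 1203*J
-V(o(54, F)) = -(-2*28)*(1203 - 2*28) = -(-56)*(1203 - 56) = -(-56)*1147 = -1*(-64232) = 64232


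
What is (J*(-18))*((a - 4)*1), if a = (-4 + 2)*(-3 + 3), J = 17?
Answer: 1224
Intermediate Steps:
a = 0 (a = -2*0 = 0)
(J*(-18))*((a - 4)*1) = (17*(-18))*((0 - 4)*1) = -(-1224) = -306*(-4) = 1224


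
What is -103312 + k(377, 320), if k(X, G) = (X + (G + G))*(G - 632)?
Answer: -420616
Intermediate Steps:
k(X, G) = (-632 + G)*(X + 2*G) (k(X, G) = (X + 2*G)*(-632 + G) = (-632 + G)*(X + 2*G))
-103312 + k(377, 320) = -103312 + (-1264*320 - 632*377 + 2*320² + 320*377) = -103312 + (-404480 - 238264 + 2*102400 + 120640) = -103312 + (-404480 - 238264 + 204800 + 120640) = -103312 - 317304 = -420616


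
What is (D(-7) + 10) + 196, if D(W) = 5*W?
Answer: 171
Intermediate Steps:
(D(-7) + 10) + 196 = (5*(-7) + 10) + 196 = (-35 + 10) + 196 = -25 + 196 = 171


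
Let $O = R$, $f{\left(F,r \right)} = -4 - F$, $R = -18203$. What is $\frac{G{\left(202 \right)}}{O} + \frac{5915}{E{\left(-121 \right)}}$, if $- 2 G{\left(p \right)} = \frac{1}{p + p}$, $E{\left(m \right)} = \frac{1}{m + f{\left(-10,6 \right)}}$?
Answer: $- \frac{10004765625399}{14708024} \approx -6.8023 \cdot 10^{5}$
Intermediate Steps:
$E{\left(m \right)} = \frac{1}{6 + m}$ ($E{\left(m \right)} = \frac{1}{m - -6} = \frac{1}{m + \left(-4 + 10\right)} = \frac{1}{m + 6} = \frac{1}{6 + m}$)
$O = -18203$
$G{\left(p \right)} = - \frac{1}{4 p}$ ($G{\left(p \right)} = - \frac{1}{2 \left(p + p\right)} = - \frac{1}{2 \cdot 2 p} = - \frac{\frac{1}{2} \frac{1}{p}}{2} = - \frac{1}{4 p}$)
$\frac{G{\left(202 \right)}}{O} + \frac{5915}{E{\left(-121 \right)}} = \frac{\left(- \frac{1}{4}\right) \frac{1}{202}}{-18203} + \frac{5915}{\frac{1}{6 - 121}} = \left(- \frac{1}{4}\right) \frac{1}{202} \left(- \frac{1}{18203}\right) + \frac{5915}{\frac{1}{-115}} = \left(- \frac{1}{808}\right) \left(- \frac{1}{18203}\right) + \frac{5915}{- \frac{1}{115}} = \frac{1}{14708024} + 5915 \left(-115\right) = \frac{1}{14708024} - 680225 = - \frac{10004765625399}{14708024}$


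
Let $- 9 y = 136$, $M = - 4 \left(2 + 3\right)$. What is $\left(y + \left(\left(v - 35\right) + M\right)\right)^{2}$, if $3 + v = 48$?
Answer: $\frac{51076}{81} \approx 630.57$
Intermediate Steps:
$v = 45$ ($v = -3 + 48 = 45$)
$M = -20$ ($M = \left(-4\right) 5 = -20$)
$y = - \frac{136}{9}$ ($y = \left(- \frac{1}{9}\right) 136 = - \frac{136}{9} \approx -15.111$)
$\left(y + \left(\left(v - 35\right) + M\right)\right)^{2} = \left(- \frac{136}{9} + \left(\left(45 - 35\right) - 20\right)\right)^{2} = \left(- \frac{136}{9} + \left(10 - 20\right)\right)^{2} = \left(- \frac{136}{9} - 10\right)^{2} = \left(- \frac{226}{9}\right)^{2} = \frac{51076}{81}$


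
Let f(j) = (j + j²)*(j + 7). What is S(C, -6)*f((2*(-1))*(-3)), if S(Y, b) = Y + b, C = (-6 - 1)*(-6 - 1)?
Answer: 23478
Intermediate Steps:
C = 49 (C = -7*(-7) = 49)
f(j) = (7 + j)*(j + j²) (f(j) = (j + j²)*(7 + j) = (7 + j)*(j + j²))
S(C, -6)*f((2*(-1))*(-3)) = (49 - 6)*(((2*(-1))*(-3))*(7 + ((2*(-1))*(-3))² + 8*((2*(-1))*(-3)))) = 43*((-2*(-3))*(7 + (-2*(-3))² + 8*(-2*(-3)))) = 43*(6*(7 + 6² + 8*6)) = 43*(6*(7 + 36 + 48)) = 43*(6*91) = 43*546 = 23478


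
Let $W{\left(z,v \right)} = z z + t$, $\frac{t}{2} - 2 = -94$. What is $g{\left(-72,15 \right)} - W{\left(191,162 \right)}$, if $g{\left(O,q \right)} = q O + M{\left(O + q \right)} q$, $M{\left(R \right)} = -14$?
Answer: $-37587$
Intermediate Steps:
$t = -184$ ($t = 4 + 2 \left(-94\right) = 4 - 188 = -184$)
$W{\left(z,v \right)} = -184 + z^{2}$ ($W{\left(z,v \right)} = z z - 184 = z^{2} - 184 = -184 + z^{2}$)
$g{\left(O,q \right)} = - 14 q + O q$ ($g{\left(O,q \right)} = q O - 14 q = O q - 14 q = - 14 q + O q$)
$g{\left(-72,15 \right)} - W{\left(191,162 \right)} = 15 \left(-14 - 72\right) - \left(-184 + 191^{2}\right) = 15 \left(-86\right) - \left(-184 + 36481\right) = -1290 - 36297 = -37587$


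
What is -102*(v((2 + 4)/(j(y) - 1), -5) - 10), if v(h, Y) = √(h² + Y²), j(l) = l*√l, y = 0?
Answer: 1020 - 102*√61 ≈ 223.35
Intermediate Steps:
j(l) = l^(3/2)
v(h, Y) = √(Y² + h²)
-102*(v((2 + 4)/(j(y) - 1), -5) - 10) = -102*(√((-5)² + ((2 + 4)/(0^(3/2) - 1))²) - 10) = -102*(√(25 + (6/(0 - 1))²) - 10) = -102*(√(25 + (6/(-1))²) - 10) = -102*(√(25 + (6*(-1))²) - 10) = -102*(√(25 + (-6)²) - 10) = -102*(√(25 + 36) - 10) = -102*(√61 - 10) = -102*(-10 + √61) = 1020 - 102*√61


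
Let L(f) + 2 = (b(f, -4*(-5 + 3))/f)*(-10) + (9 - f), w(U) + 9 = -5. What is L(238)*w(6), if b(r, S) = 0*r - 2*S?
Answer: 54818/17 ≈ 3224.6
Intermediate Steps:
w(U) = -14 (w(U) = -9 - 5 = -14)
b(r, S) = -2*S (b(r, S) = 0 - 2*S = -2*S)
L(f) = 7 - f + 160/f (L(f) = -2 + (((-(-8)*(-5 + 3))/f)*(-10) + (9 - f)) = -2 + (((-(-8)*(-2))/f)*(-10) + (9 - f)) = -2 + (((-2*8)/f)*(-10) + (9 - f)) = -2 + (-16/f*(-10) + (9 - f)) = -2 + (160/f + (9 - f)) = -2 + (9 - f + 160/f) = 7 - f + 160/f)
L(238)*w(6) = (7 - 1*238 + 160/238)*(-14) = (7 - 238 + 160*(1/238))*(-14) = (7 - 238 + 80/119)*(-14) = -27409/119*(-14) = 54818/17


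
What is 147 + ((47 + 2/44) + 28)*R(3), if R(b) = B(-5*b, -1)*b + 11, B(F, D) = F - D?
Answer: -47947/22 ≈ -2179.4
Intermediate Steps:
R(b) = 11 + b*(1 - 5*b) (R(b) = (-5*b - 1*(-1))*b + 11 = (-5*b + 1)*b + 11 = (1 - 5*b)*b + 11 = b*(1 - 5*b) + 11 = 11 + b*(1 - 5*b))
147 + ((47 + 2/44) + 28)*R(3) = 147 + ((47 + 2/44) + 28)*(11 - 1*3*(-1 + 5*3)) = 147 + ((47 + 2*(1/44)) + 28)*(11 - 1*3*(-1 + 15)) = 147 + ((47 + 1/22) + 28)*(11 - 1*3*14) = 147 + (1035/22 + 28)*(11 - 42) = 147 + (1651/22)*(-31) = 147 - 51181/22 = -47947/22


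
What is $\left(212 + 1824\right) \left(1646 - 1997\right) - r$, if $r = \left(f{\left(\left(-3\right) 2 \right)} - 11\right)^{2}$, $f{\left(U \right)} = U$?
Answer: $-714925$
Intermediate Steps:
$r = 289$ ($r = \left(\left(-3\right) 2 - 11\right)^{2} = \left(-6 - 11\right)^{2} = \left(-17\right)^{2} = 289$)
$\left(212 + 1824\right) \left(1646 - 1997\right) - r = \left(212 + 1824\right) \left(1646 - 1997\right) - 289 = 2036 \left(-351\right) - 289 = -714636 - 289 = -714925$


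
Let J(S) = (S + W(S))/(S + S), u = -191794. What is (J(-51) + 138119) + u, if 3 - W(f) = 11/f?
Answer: -279214913/5202 ≈ -53675.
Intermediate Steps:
W(f) = 3 - 11/f
J(S) = (3 + S - 11/S)/(2*S) (J(S) = (S + (3 - 11/S))/(S + S) = (3 + S - 11/S)/((2*S)) = (3 + S - 11/S)*(1/(2*S)) = (3 + S - 11/S)/(2*S))
(J(-51) + 138119) + u = ((½)*(-11 + (-51)² + 3*(-51))/(-51)² + 138119) - 191794 = ((½)*(1/2601)*(-11 + 2601 - 153) + 138119) - 191794 = ((½)*(1/2601)*2437 + 138119) - 191794 = (2437/5202 + 138119) - 191794 = 718497475/5202 - 191794 = -279214913/5202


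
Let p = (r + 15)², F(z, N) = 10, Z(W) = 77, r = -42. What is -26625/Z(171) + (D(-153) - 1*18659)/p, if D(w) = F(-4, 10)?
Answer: -20845598/56133 ≈ -371.36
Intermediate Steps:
D(w) = 10
p = 729 (p = (-42 + 15)² = (-27)² = 729)
-26625/Z(171) + (D(-153) - 1*18659)/p = -26625/77 + (10 - 1*18659)/729 = -26625*1/77 + (10 - 18659)*(1/729) = -26625/77 - 18649*1/729 = -26625/77 - 18649/729 = -20845598/56133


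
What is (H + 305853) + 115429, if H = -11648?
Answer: 409634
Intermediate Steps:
(H + 305853) + 115429 = (-11648 + 305853) + 115429 = 294205 + 115429 = 409634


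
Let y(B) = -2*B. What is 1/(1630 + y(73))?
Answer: 1/1484 ≈ 0.00067385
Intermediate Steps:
1/(1630 + y(73)) = 1/(1630 - 2*73) = 1/(1630 - 146) = 1/1484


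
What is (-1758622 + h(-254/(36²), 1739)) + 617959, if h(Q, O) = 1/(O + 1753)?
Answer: -3983195195/3492 ≈ -1.1407e+6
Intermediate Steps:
h(Q, O) = 1/(1753 + O)
(-1758622 + h(-254/(36²), 1739)) + 617959 = (-1758622 + 1/(1753 + 1739)) + 617959 = (-1758622 + 1/3492) + 617959 = -6141108023/3492 + 617959 = -3983195195/3492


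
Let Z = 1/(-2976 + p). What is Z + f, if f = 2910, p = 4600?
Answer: 4725841/1624 ≈ 2910.0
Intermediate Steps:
Z = 1/1624 (Z = 1/(-2976 + 4600) = 1/1624 ≈ 0.00061576)
Z + f = 1/1624 + 2910 = 4725841/1624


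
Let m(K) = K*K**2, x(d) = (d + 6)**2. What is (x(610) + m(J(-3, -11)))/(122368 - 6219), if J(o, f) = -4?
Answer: 379392/116149 ≈ 3.2664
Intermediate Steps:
x(d) = (6 + d)**2
m(K) = K**3
(x(610) + m(J(-3, -11)))/(122368 - 6219) = ((6 + 610)**2 + (-4)**3)/(122368 - 6219) = (616**2 - 64)/116149 = (379456 - 64)*(1/116149) = 379392*(1/116149) = 379392/116149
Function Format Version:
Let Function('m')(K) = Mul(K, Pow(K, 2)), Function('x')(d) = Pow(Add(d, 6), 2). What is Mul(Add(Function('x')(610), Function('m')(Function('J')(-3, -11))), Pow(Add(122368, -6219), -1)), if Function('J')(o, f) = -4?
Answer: Rational(379392, 116149) ≈ 3.2664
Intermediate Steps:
Function('x')(d) = Pow(Add(6, d), 2)
Function('m')(K) = Pow(K, 3)
Mul(Add(Function('x')(610), Function('m')(Function('J')(-3, -11))), Pow(Add(122368, -6219), -1)) = Mul(Add(Pow(Add(6, 610), 2), Pow(-4, 3)), Pow(Add(122368, -6219), -1)) = Mul(Add(Pow(616, 2), -64), Pow(116149, -1)) = Mul(Add(379456, -64), Rational(1, 116149)) = Mul(379392, Rational(1, 116149)) = Rational(379392, 116149)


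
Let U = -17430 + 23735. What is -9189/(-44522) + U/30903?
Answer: 564678877/1375863366 ≈ 0.41042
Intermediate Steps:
U = 6305
-9189/(-44522) + U/30903 = -9189/(-44522) + 6305/30903 = -9189*(-1/44522) + 6305*(1/30903) = 9189/44522 + 6305/30903 = 564678877/1375863366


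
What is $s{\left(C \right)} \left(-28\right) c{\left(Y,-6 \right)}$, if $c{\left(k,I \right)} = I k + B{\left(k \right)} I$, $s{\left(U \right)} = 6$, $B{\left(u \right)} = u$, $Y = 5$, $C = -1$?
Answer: $10080$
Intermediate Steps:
$c{\left(k,I \right)} = 2 I k$ ($c{\left(k,I \right)} = I k + k I = I k + I k = 2 I k$)
$s{\left(C \right)} \left(-28\right) c{\left(Y,-6 \right)} = 6 \left(-28\right) 2 \left(-6\right) 5 = \left(-168\right) \left(-60\right) = 10080$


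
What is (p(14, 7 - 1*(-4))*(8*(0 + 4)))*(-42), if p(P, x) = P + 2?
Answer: -21504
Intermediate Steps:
p(P, x) = 2 + P
(p(14, 7 - 1*(-4))*(8*(0 + 4)))*(-42) = ((2 + 14)*(8*(0 + 4)))*(-42) = (16*(8*4))*(-42) = (16*32)*(-42) = 512*(-42) = -21504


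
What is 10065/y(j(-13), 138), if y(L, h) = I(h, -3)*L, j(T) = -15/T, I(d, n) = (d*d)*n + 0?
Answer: -8723/57132 ≈ -0.15268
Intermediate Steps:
I(d, n) = n*d**2 (I(d, n) = d**2*n + 0 = n*d**2 + 0 = n*d**2)
y(L, h) = -3*L*h**2 (y(L, h) = (-3*h**2)*L = -3*L*h**2)
10065/y(j(-13), 138) = 10065/((-3*(-15/(-13))*138**2)) = 10065/((-3*(-15*(-1/13))*19044)) = 10065/((-3*15/13*19044)) = 10065/(-856980/13) = 10065*(-13/856980) = -8723/57132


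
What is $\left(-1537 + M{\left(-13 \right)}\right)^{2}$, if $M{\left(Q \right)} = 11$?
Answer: $2328676$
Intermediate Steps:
$\left(-1537 + M{\left(-13 \right)}\right)^{2} = \left(-1537 + 11\right)^{2} = \left(-1526\right)^{2} = 2328676$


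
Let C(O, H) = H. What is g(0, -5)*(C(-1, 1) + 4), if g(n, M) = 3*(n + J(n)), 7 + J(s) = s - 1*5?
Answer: -180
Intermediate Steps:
J(s) = -12 + s (J(s) = -7 + (s - 1*5) = -7 + (s - 5) = -7 + (-5 + s) = -12 + s)
g(n, M) = -36 + 6*n (g(n, M) = 3*(n + (-12 + n)) = 3*(-12 + 2*n) = -36 + 6*n)
g(0, -5)*(C(-1, 1) + 4) = (-36 + 6*0)*(1 + 4) = (-36 + 0)*5 = -36*5 = -180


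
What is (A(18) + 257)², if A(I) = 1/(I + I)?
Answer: 85618009/1296 ≈ 66063.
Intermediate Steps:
A(I) = 1/(2*I)
(A(18) + 257)² = ((½)/18 + 257)² = ((½)*(1/18) + 257)² = (1/36 + 257)² = (9253/36)² = 85618009/1296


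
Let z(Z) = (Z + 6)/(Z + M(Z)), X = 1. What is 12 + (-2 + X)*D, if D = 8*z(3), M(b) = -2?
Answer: -60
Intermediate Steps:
z(Z) = (6 + Z)/(-2 + Z) (z(Z) = (Z + 6)/(Z - 2) = (6 + Z)/(-2 + Z))
D = 72 (D = 8*((6 + 3)/(-2 + 3)) = 8*(9/1) = 8*(1*9) = 8*9 = 72)
12 + (-2 + X)*D = 12 + (-2 + 1)*72 = 12 - 1*72 = 12 - 72 = -60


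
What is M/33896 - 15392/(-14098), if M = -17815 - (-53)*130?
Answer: 9676489/12575416 ≈ 0.76948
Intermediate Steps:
M = -10925 (M = -17815 - 1*(-6890) = -17815 + 6890 = -10925)
M/33896 - 15392/(-14098) = -10925/33896 - 15392/(-14098) = -10925*1/33896 - 15392*(-1/14098) = -575/1784 + 7696/7049 = 9676489/12575416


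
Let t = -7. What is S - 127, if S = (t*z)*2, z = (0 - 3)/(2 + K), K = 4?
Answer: -120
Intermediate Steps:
z = -1/2 (z = (0 - 3)/(2 + 4) = -3/6 = -3*1/6 = -1/2 ≈ -0.50000)
S = 7 (S = -7*(-1/2)*2 = (7/2)*2 = 7)
S - 127 = 7 - 127 = -120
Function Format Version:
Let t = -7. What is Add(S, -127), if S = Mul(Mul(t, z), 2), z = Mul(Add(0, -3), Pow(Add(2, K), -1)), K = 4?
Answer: -120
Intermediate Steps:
z = Rational(-1, 2) (z = Mul(Add(0, -3), Pow(Add(2, 4), -1)) = Mul(-3, Pow(6, -1)) = Mul(-3, Rational(1, 6)) = Rational(-1, 2) ≈ -0.50000)
S = 7 (S = Mul(Mul(-7, Rational(-1, 2)), 2) = Mul(Rational(7, 2), 2) = 7)
Add(S, -127) = Add(7, -127) = -120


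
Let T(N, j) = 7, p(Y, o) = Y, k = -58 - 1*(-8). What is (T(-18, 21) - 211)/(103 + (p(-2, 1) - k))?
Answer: -204/151 ≈ -1.3510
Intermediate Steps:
k = -50 (k = -58 + 8 = -50)
(T(-18, 21) - 211)/(103 + (p(-2, 1) - k)) = (7 - 211)/(103 + (-2 - 1*(-50))) = -204/(103 + (-2 + 50)) = -204/(103 + 48) = -204/151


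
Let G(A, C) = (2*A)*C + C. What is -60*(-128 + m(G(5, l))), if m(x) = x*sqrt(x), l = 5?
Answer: 7680 - 3300*sqrt(55) ≈ -16793.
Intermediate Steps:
G(A, C) = C + 2*A*C (G(A, C) = 2*A*C + C = C + 2*A*C)
m(x) = x**(3/2)
-60*(-128 + m(G(5, l))) = -60*(-128 + (5*(1 + 2*5))**(3/2)) = -60*(-128 + (5*(1 + 10))**(3/2)) = -60*(-128 + (5*11)**(3/2)) = -60*(-128 + 55**(3/2)) = -60*(-128 + 55*sqrt(55)) = 7680 - 3300*sqrt(55)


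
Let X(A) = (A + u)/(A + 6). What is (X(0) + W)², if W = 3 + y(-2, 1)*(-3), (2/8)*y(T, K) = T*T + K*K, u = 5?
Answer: 113569/36 ≈ 3154.7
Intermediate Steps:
X(A) = (5 + A)/(6 + A) (X(A) = (A + 5)/(A + 6) = (5 + A)/(6 + A))
y(T, K) = 4*K² + 4*T² (y(T, K) = 4*(T*T + K*K) = 4*(T² + K²) = 4*(K² + T²) = 4*K² + 4*T²)
W = -57 (W = 3 + (4*1² + 4*(-2)²)*(-3) = 3 + (4*1 + 4*4)*(-3) = 3 + (4 + 16)*(-3) = 3 + 20*(-3) = 3 - 60 = -57)
(X(0) + W)² = ((5 + 0)/(6 + 0) - 57)² = (5/6 - 57)² = ((⅙)*5 - 57)² = (⅚ - 57)² = (-337/6)² = 113569/36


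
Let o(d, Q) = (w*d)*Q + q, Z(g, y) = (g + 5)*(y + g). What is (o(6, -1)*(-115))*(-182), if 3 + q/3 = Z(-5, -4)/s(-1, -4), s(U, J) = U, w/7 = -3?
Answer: 2448810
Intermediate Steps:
w = -21 (w = 7*(-3) = -21)
Z(g, y) = (5 + g)*(g + y)
q = -9 (q = -9 + 3*(((-5)² + 5*(-5) + 5*(-4) - 5*(-4))/(-1)) = -9 + 3*((25 - 25 - 20 + 20)*(-1)) = -9 + 3*(0*(-1)) = -9 + 3*0 = -9 + 0 = -9)
o(d, Q) = -9 - 21*Q*d (o(d, Q) = (-21*d)*Q - 9 = -21*Q*d - 9 = -9 - 21*Q*d)
(o(6, -1)*(-115))*(-182) = ((-9 - 21*(-1)*6)*(-115))*(-182) = ((-9 + 126)*(-115))*(-182) = (117*(-115))*(-182) = -13455*(-182) = 2448810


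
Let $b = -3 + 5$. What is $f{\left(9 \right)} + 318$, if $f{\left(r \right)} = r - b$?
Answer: $325$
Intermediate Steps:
$b = 2$
$f{\left(r \right)} = -2 + r$ ($f{\left(r \right)} = r - 2 = -2 + r$)
$f{\left(9 \right)} + 318 = \left(-2 + 9\right) + 318 = 7 + 318 = 325$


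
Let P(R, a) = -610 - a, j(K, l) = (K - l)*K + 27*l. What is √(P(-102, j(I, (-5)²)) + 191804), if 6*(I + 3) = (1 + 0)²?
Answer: √6855845/6 ≈ 436.39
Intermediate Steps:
I = -17/6 (I = -3 + (1 + 0)²/6 = -3 + (⅙)*1² = -3 + (⅙)*1 = -3 + ⅙ = -17/6 ≈ -2.8333)
j(K, l) = 27*l + K*(K - l) (j(K, l) = K*(K - l) + 27*l = 27*l + K*(K - l))
√(P(-102, j(I, (-5)²)) + 191804) = √((-610 - ((-17/6)² + 27*(-5)² - 1*(-17/6)*(-5)²)) + 191804) = √((-610 - (289/36 + 27*25 - 1*(-17/6)*25)) + 191804) = √((-610 - (289/36 + 675 + 425/6)) + 191804) = √((-610 - 1*27139/36) + 191804) = √((-610 - 27139/36) + 191804) = √(-49099/36 + 191804) = √(6855845/36) = √6855845/6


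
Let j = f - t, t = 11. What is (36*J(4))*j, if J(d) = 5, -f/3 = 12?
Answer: -8460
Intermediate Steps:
f = -36 (f = -3*12 = -36)
j = -47 (j = -36 - 1*11 = -36 - 11 = -47)
(36*J(4))*j = (36*5)*(-47) = 180*(-47) = -8460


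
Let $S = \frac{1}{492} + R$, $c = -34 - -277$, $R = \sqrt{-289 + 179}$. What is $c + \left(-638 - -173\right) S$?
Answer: $\frac{39697}{164} - 465 i \sqrt{110} \approx 242.05 - 4877.0 i$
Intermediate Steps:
$R = i \sqrt{110}$ ($R = \sqrt{-110} = i \sqrt{110} \approx 10.488 i$)
$c = 243$ ($c = -34 + 277 = 243$)
$S = \frac{1}{492} + i \sqrt{110} \approx 0.0020325 + 10.488 i$
$c + \left(-638 - -173\right) S = 243 + \left(-638 - -173\right) \left(\frac{1}{492} + i \sqrt{110}\right) = 243 + \left(-638 + 173\right) \left(\frac{1}{492} + i \sqrt{110}\right) = 243 - 465 \left(\frac{1}{492} + i \sqrt{110}\right) = 243 - \left(\frac{155}{164} + 465 i \sqrt{110}\right) = \frac{39697}{164} - 465 i \sqrt{110}$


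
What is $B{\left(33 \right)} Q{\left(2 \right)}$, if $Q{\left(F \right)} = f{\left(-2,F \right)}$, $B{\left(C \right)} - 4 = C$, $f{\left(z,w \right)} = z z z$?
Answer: $-296$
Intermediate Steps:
$f{\left(z,w \right)} = z^{3}$ ($f{\left(z,w \right)} = z^{2} z = z^{3}$)
$B{\left(C \right)} = 4 + C$
$Q{\left(F \right)} = -8$ ($Q{\left(F \right)} = \left(-2\right)^{3} = -8$)
$B{\left(33 \right)} Q{\left(2 \right)} = \left(4 + 33\right) \left(-8\right) = 37 \left(-8\right) = -296$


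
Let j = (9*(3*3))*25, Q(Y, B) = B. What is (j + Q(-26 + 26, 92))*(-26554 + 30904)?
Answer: 9208950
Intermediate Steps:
j = 2025 (j = (9*9)*25 = 81*25 = 2025)
(j + Q(-26 + 26, 92))*(-26554 + 30904) = (2025 + 92)*(-26554 + 30904) = 2117*4350 = 9208950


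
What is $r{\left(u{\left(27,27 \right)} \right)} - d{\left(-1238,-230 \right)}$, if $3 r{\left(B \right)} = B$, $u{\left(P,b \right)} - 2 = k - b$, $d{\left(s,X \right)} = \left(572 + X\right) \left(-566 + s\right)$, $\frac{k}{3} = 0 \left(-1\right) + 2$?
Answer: $\frac{1850885}{3} \approx 6.1696 \cdot 10^{5}$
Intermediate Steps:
$k = 6$ ($k = 3 \left(0 \left(-1\right) + 2\right) = 3 \left(0 + 2\right) = 3 \cdot 2 = 6$)
$d{\left(s,X \right)} = \left(-566 + s\right) \left(572 + X\right)$
$u{\left(P,b \right)} = 8 - b$ ($u{\left(P,b \right)} = 2 - \left(-6 + b\right) = 8 - b$)
$r{\left(B \right)} = \frac{B}{3}$
$r{\left(u{\left(27,27 \right)} \right)} - d{\left(-1238,-230 \right)} = \frac{8 - 27}{3} - \left(-323752 - -130180 + 572 \left(-1238\right) - -284740\right) = \frac{8 - 27}{3} - \left(-323752 + 130180 - 708136 + 284740\right) = \frac{1}{3} \left(-19\right) - -616968 = - \frac{19}{3} + 616968 = \frac{1850885}{3}$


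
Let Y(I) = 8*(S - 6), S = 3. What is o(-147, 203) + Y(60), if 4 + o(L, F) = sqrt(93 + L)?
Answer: -28 + 3*I*sqrt(6) ≈ -28.0 + 7.3485*I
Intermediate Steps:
o(L, F) = -4 + sqrt(93 + L)
Y(I) = -24 (Y(I) = 8*(3 - 6) = 8*(-3) = -24)
o(-147, 203) + Y(60) = (-4 + sqrt(93 - 147)) - 24 = (-4 + sqrt(-54)) - 24 = (-4 + 3*I*sqrt(6)) - 24 = -28 + 3*I*sqrt(6)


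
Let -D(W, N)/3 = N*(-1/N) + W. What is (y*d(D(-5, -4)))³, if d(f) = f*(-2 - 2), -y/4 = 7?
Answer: 8193540096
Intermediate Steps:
y = -28 (y = -4*7 = -28)
D(W, N) = 3 - 3*W (D(W, N) = -3*(N*(-1/N) + W) = -3*(-1 + W) = 3 - 3*W)
d(f) = -4*f (d(f) = f*(-4) = -4*f)
(y*d(D(-5, -4)))³ = (-(-112)*(3 - 3*(-5)))³ = (-(-112)*(3 + 15))³ = (-(-112)*18)³ = (-28*(-72))³ = 2016³ = 8193540096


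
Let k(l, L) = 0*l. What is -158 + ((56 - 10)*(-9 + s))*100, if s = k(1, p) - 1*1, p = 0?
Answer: -46158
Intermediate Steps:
k(l, L) = 0
s = -1 (s = 0 - 1*1 = 0 - 1 = -1)
-158 + ((56 - 10)*(-9 + s))*100 = -158 + ((56 - 10)*(-9 - 1))*100 = -158 + (46*(-10))*100 = -158 - 460*100 = -158 - 46000 = -46158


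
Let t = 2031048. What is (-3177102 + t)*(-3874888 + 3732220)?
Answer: 163505232072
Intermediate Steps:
(-3177102 + t)*(-3874888 + 3732220) = (-3177102 + 2031048)*(-3874888 + 3732220) = -1146054*(-142668) = 163505232072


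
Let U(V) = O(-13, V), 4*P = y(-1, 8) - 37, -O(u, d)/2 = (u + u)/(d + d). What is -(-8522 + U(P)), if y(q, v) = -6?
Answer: 366550/43 ≈ 8524.4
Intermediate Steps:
O(u, d) = -2*u/d (O(u, d) = -2*(u + u)/(d + d) = -2*2*u/(2*d) = -2*2*u*1/(2*d) = -2*u/d)
P = -43/4 (P = (-6 - 37)/4 = (1/4)*(-43) = -43/4 ≈ -10.750)
U(V) = 26/V (U(V) = -2*(-13)/V = 26/V)
-(-8522 + U(P)) = -(-8522 + 26/(-43/4)) = -(-8522 + 26*(-4/43)) = -(-8522 - 104/43) = -1*(-366550/43) = 366550/43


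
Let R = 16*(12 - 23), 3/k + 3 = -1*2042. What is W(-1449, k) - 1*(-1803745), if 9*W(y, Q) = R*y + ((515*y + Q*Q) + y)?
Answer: 7314382635126/4182025 ≈ 1.7490e+6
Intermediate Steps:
k = -3/2045 (k = 3/(-3 - 1*2042) = 3/(-3 - 2042) = 3/(-2045) = 3*(-1/2045) = -3/2045 ≈ -0.0014670)
R = -176 (R = 16*(-11) = -176)
W(y, Q) = Q**2/9 + 340*y/9 (W(y, Q) = (-176*y + ((515*y + Q*Q) + y))/9 = (-176*y + ((515*y + Q**2) + y))/9 = (-176*y + ((Q**2 + 515*y) + y))/9 = (-176*y + (Q**2 + 516*y))/9 = (Q**2 + 340*y)/9 = Q**2/9 + 340*y/9)
W(-1449, k) - 1*(-1803745) = ((-3/2045)**2/9 + (340/9)*(-1449)) - 1*(-1803745) = ((1/9)*(9/4182025) - 54740) + 1803745 = (1/4182025 - 54740) + 1803745 = -228924048499/4182025 + 1803745 = 7314382635126/4182025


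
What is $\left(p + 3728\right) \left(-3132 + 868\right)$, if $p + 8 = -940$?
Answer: $-6293920$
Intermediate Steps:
$p = -948$ ($p = -8 - 940 = -948$)
$\left(p + 3728\right) \left(-3132 + 868\right) = \left(-948 + 3728\right) \left(-3132 + 868\right) = 2780 \left(-2264\right) = -6293920$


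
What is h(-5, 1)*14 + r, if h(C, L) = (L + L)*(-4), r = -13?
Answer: -125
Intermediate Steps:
h(C, L) = -8*L (h(C, L) = (2*L)*(-4) = -8*L)
h(-5, 1)*14 + r = -8*1*14 - 13 = -8*14 - 13 = -112 - 13 = -125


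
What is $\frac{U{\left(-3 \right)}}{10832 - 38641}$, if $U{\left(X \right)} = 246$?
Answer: $- \frac{246}{27809} \approx -0.0088461$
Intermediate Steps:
$\frac{U{\left(-3 \right)}}{10832 - 38641} = \frac{246}{10832 - 38641} = \frac{246}{-27809} = 246 \left(- \frac{1}{27809}\right) = - \frac{246}{27809}$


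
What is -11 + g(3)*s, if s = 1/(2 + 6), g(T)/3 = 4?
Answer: -19/2 ≈ -9.5000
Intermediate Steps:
g(T) = 12 (g(T) = 3*4 = 12)
s = ⅛ (s = 1/8 = ⅛ ≈ 0.12500)
-11 + g(3)*s = -11 + 12*(⅛) = -11 + 3/2 = -19/2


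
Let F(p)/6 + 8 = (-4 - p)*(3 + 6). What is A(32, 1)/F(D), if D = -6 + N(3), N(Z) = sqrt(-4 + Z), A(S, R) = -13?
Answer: -65/543 - 39*I/362 ≈ -0.11971 - 0.10773*I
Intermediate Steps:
D = -6 + I (D = -6 + sqrt(-4 + 3) = -6 + sqrt(-1) = -6 + I ≈ -6.0 + 1.0*I)
F(p) = -264 - 54*p (F(p) = -48 + 6*((-4 - p)*(3 + 6)) = -48 + 6*((-4 - p)*9) = -48 + 6*(-36 - 9*p) = -48 + (-216 - 54*p) = -264 - 54*p)
A(32, 1)/F(D) = -13/(-264 - 54*(-6 + I)) = -13/(-264 + (324 - 54*I)) = -13*(60 + 54*I)/6516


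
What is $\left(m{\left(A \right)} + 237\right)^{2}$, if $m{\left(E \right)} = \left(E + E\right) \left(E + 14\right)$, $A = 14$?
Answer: $1042441$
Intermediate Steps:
$m{\left(E \right)} = 2 E \left(14 + E\right)$
$\left(m{\left(A \right)} + 237\right)^{2} = \left(2 \cdot 14 \left(14 + 14\right) + 237\right)^{2} = \left(2 \cdot 14 \cdot 28 + 237\right)^{2} = \left(784 + 237\right)^{2} = 1021^{2} = 1042441$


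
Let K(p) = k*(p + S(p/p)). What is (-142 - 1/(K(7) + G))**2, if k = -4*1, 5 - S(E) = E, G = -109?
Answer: 471975625/23409 ≈ 20162.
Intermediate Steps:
S(E) = 5 - E
k = -4
K(p) = -16 - 4*p (K(p) = -4*(p + (5 - p/p)) = -4*(p + (5 - 1*1)) = -4*(p + (5 - 1)) = -4*(p + 4) = -4*(4 + p) = -16 - 4*p)
(-142 - 1/(K(7) + G))**2 = (-142 - 1/((-16 - 4*7) - 109))**2 = (-142 - 1/((-16 - 28) - 109))**2 = (-142 - 1/(-44 - 109))**2 = (-142 - 1/(-153))**2 = (-142 - 1*(-1/153))**2 = (-142 + 1/153)**2 = (-21725/153)**2 = 471975625/23409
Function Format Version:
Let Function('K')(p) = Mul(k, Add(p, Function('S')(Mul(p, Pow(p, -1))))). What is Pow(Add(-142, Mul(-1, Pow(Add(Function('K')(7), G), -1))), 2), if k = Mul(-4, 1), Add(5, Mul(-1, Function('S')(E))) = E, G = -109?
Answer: Rational(471975625, 23409) ≈ 20162.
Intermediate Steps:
Function('S')(E) = Add(5, Mul(-1, E))
k = -4
Function('K')(p) = Add(-16, Mul(-4, p)) (Function('K')(p) = Mul(-4, Add(p, Add(5, Mul(-1, Mul(p, Pow(p, -1)))))) = Mul(-4, Add(p, Add(5, Mul(-1, 1)))) = Mul(-4, Add(p, Add(5, -1))) = Mul(-4, Add(p, 4)) = Mul(-4, Add(4, p)) = Add(-16, Mul(-4, p)))
Pow(Add(-142, Mul(-1, Pow(Add(Function('K')(7), G), -1))), 2) = Pow(Add(-142, Mul(-1, Pow(Add(Add(-16, Mul(-4, 7)), -109), -1))), 2) = Pow(Add(-142, Mul(-1, Pow(Add(Add(-16, -28), -109), -1))), 2) = Pow(Add(-142, Mul(-1, Pow(Add(-44, -109), -1))), 2) = Pow(Add(-142, Mul(-1, Pow(-153, -1))), 2) = Pow(Add(-142, Mul(-1, Rational(-1, 153))), 2) = Pow(Add(-142, Rational(1, 153)), 2) = Pow(Rational(-21725, 153), 2) = Rational(471975625, 23409)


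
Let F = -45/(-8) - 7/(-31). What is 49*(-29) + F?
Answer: -350957/248 ≈ -1415.1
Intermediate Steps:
F = 1451/248 (F = -45*(-⅛) - 7*(-1/31) = 45/8 + 7/31 = 1451/248 ≈ 5.8508)
49*(-29) + F = 49*(-29) + 1451/248 = -1421 + 1451/248 = -350957/248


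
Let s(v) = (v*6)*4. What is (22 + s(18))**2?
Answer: 206116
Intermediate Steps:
s(v) = 24*v (s(v) = (6*v)*4 = 24*v)
(22 + s(18))**2 = (22 + 24*18)**2 = (22 + 432)**2 = 454**2 = 206116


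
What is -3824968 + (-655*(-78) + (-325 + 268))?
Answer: -3773935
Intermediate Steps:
-3824968 + (-655*(-78) + (-325 + 268)) = -3824968 + (51090 - 57) = -3824968 + 51033 = -3773935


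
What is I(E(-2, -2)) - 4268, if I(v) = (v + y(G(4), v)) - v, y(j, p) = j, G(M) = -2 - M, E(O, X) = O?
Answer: -4274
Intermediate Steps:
I(v) = -6 (I(v) = (v + (-2 - 1*4)) - v = (v + (-2 - 4)) - v = (v - 6) - v = (-6 + v) - v = -6)
I(E(-2, -2)) - 4268 = -6 - 4268 = -4274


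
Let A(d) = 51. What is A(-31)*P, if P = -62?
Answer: -3162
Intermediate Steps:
A(-31)*P = 51*(-62) = -3162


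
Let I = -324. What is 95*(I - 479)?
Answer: -76285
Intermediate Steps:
95*(I - 479) = 95*(-324 - 479) = 95*(-803) = -76285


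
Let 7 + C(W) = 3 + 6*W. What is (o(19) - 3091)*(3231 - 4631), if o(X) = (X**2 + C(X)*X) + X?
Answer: 869400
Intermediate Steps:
C(W) = -4 + 6*W (C(W) = -7 + (3 + 6*W) = -4 + 6*W)
o(X) = X + X**2 + X*(-4 + 6*X) (o(X) = (X**2 + (-4 + 6*X)*X) + X = (X**2 + X*(-4 + 6*X)) + X = X + X**2 + X*(-4 + 6*X))
(o(19) - 3091)*(3231 - 4631) = (19*(-3 + 7*19) - 3091)*(3231 - 4631) = (19*(-3 + 133) - 3091)*(-1400) = (19*130 - 3091)*(-1400) = (2470 - 3091)*(-1400) = -621*(-1400) = 869400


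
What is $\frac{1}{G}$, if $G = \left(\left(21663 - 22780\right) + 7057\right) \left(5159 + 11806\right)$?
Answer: $\frac{1}{100772100} \approx 9.9234 \cdot 10^{-9}$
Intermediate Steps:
$G = 100772100$ ($G = \left(\left(21663 - 22780\right) + 7057\right) 16965 = \left(-1117 + 7057\right) 16965 = 5940 \cdot 16965 = 100772100$)
$\frac{1}{G} = \frac{1}{100772100}$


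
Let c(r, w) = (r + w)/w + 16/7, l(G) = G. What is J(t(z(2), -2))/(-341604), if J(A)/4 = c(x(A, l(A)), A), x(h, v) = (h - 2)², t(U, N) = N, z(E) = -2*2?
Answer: 11/199269 ≈ 5.5202e-5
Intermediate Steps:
z(E) = -4
x(h, v) = (-2 + h)²
c(r, w) = 16/7 + (r + w)/w (c(r, w) = (r + w)/w + 16*(⅐) = (r + w)/w + 16/7 = 16/7 + (r + w)/w)
J(A) = 92/7 + 4*(-2 + A)²/A (J(A) = 4*(23/7 + (-2 + A)²/A) = 92/7 + 4*(-2 + A)²/A)
J(t(z(2), -2))/(-341604) = (92/7 + 4*(-2 - 2)²/(-2))/(-341604) = (92/7 + 4*(-½)*(-4)²)*(-1/341604) = (92/7 + 4*(-½)*16)*(-1/341604) = (92/7 - 32)*(-1/341604) = -132/7*(-1/341604) = 11/199269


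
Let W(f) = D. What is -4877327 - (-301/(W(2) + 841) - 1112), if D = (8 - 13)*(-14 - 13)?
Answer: -4759185539/976 ≈ -4.8762e+6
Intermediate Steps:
D = 135 (D = -5*(-27) = 135)
W(f) = 135
-4877327 - (-301/(W(2) + 841) - 1112) = -4877327 - (-301/(135 + 841) - 1112) = -4877327 - (-301/976 - 1112) = -4877327 - 1*(-1085613/976) = -4877327 + 1085613/976 = -4759185539/976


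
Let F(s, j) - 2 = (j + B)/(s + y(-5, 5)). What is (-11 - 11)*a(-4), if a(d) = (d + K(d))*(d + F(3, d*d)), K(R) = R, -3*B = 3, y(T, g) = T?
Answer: -1672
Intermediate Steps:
B = -1 (B = -⅓*3 = -1)
F(s, j) = 2 + (-1 + j)/(-5 + s) (F(s, j) = 2 + (j - 1)/(s - 5) = 2 + (-1 + j)/(-5 + s))
a(d) = 2*d*(5/2 + d - d²/2) (a(d) = (d + d)*(d + (-11 + d*d + 2*3)/(-5 + 3)) = (2*d)*(d + (-11 + d² + 6)/(-2)) = (2*d)*(d - (-5 + d²)/2) = (2*d)*(d + (5/2 - d²/2)) = (2*d)*(5/2 + d - d²/2) = 2*d*(5/2 + d - d²/2))
(-11 - 11)*a(-4) = (-11 - 11)*(-4*(5 - 1*(-4)² + 2*(-4))) = -(-88)*(5 - 1*16 - 8) = -(-88)*(5 - 16 - 8) = -(-88)*(-19) = -22*76 = -1672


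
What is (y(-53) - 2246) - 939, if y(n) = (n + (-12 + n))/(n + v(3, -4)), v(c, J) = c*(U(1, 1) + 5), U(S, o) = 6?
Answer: -31791/10 ≈ -3179.1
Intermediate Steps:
v(c, J) = 11*c (v(c, J) = c*(6 + 5) = c*11 = 11*c)
y(n) = (-12 + 2*n)/(33 + n) (y(n) = (n + (-12 + n))/(n + 11*3) = (-12 + 2*n)/(n + 33) = (-12 + 2*n)/(33 + n))
(y(-53) - 2246) - 939 = (2*(-6 - 53)/(33 - 53) - 2246) - 939 = (2*(-59)/(-20) - 2246) - 939 = (2*(-1/20)*(-59) - 2246) - 939 = (59/10 - 2246) - 939 = -22401/10 - 939 = -31791/10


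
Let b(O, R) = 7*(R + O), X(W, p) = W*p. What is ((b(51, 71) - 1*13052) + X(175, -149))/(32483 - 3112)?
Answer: -38273/29371 ≈ -1.3031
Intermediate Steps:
b(O, R) = 7*O + 7*R (b(O, R) = 7*(O + R) = 7*O + 7*R)
((b(51, 71) - 1*13052) + X(175, -149))/(32483 - 3112) = (((7*51 + 7*71) - 1*13052) + 175*(-149))/(32483 - 3112) = (((357 + 497) - 13052) - 26075)/29371 = ((854 - 13052) - 26075)*(1/29371) = (-12198 - 26075)*(1/29371) = -38273*1/29371 = -38273/29371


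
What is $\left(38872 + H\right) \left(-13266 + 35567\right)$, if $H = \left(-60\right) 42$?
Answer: $810685952$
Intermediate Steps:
$H = -2520$
$\left(38872 + H\right) \left(-13266 + 35567\right) = \left(38872 - 2520\right) \left(-13266 + 35567\right) = 36352 \cdot 22301 = 810685952$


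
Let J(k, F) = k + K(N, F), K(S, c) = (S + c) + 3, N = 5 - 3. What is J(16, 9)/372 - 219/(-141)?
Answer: 4761/2914 ≈ 1.6338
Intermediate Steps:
N = 2
K(S, c) = 3 + S + c
J(k, F) = 5 + F + k (J(k, F) = k + (3 + 2 + F) = k + (5 + F) = 5 + F + k)
J(16, 9)/372 - 219/(-141) = (5 + 9 + 16)/372 - 219/(-141) = 30*(1/372) - 219*(-1/141) = 5/62 + 73/47 = 4761/2914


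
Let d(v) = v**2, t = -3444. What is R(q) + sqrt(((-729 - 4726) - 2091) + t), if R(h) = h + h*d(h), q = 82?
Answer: 551450 + I*sqrt(10990) ≈ 5.5145e+5 + 104.83*I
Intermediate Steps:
R(h) = h + h**3 (R(h) = h + h*h**2 = h + h**3)
R(q) + sqrt(((-729 - 4726) - 2091) + t) = (82 + 82**3) + sqrt(((-729 - 4726) - 2091) - 3444) = (82 + 551368) + sqrt((-5455 - 2091) - 3444) = 551450 + sqrt(-7546 - 3444) = 551450 + sqrt(-10990) = 551450 + I*sqrt(10990)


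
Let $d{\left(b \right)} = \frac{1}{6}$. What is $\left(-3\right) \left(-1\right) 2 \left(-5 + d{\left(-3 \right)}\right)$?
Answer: $-29$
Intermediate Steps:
$d{\left(b \right)} = \frac{1}{6}$
$\left(-3\right) \left(-1\right) 2 \left(-5 + d{\left(-3 \right)}\right) = \left(-3\right) \left(-1\right) 2 \left(-5 + \frac{1}{6}\right) = 3 \cdot 2 \left(- \frac{29}{6}\right) = 3 \left(- \frac{29}{3}\right) = -29$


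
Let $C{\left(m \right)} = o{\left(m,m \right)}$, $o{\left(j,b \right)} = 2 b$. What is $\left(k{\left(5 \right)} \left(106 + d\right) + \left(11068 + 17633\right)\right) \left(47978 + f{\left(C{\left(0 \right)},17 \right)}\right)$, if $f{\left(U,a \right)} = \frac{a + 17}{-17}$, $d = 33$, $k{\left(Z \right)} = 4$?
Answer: $1403633832$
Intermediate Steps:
$C{\left(m \right)} = 2 m$
$f{\left(U,a \right)} = -1 - \frac{a}{17}$ ($f{\left(U,a \right)} = \left(17 + a\right) \left(- \frac{1}{17}\right) = -1 - \frac{a}{17}$)
$\left(k{\left(5 \right)} \left(106 + d\right) + \left(11068 + 17633\right)\right) \left(47978 + f{\left(C{\left(0 \right)},17 \right)}\right) = \left(4 \left(106 + 33\right) + \left(11068 + 17633\right)\right) \left(47978 - 2\right) = \left(4 \cdot 139 + 28701\right) \left(47978 - 2\right) = \left(556 + 28701\right) \left(47978 - 2\right) = 29257 \cdot 47976 = 1403633832$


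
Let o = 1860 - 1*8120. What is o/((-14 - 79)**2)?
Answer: -6260/8649 ≈ -0.72378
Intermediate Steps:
o = -6260 (o = 1860 - 8120 = -6260)
o/((-14 - 79)**2) = -6260/(-14 - 79)**2 = -6260/((-93)**2) = -6260/8649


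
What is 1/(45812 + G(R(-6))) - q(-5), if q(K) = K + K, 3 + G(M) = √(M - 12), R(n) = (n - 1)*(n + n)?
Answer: 20984689899/2098464409 - 6*√2/2098464409 ≈ 10.000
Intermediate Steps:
R(n) = 2*n*(-1 + n) (R(n) = (-1 + n)*(2*n) = 2*n*(-1 + n))
G(M) = -3 + √(-12 + M) (G(M) = -3 + √(M - 12) = -3 + √(-12 + M))
q(K) = 2*K
1/(45812 + G(R(-6))) - q(-5) = 1/(45812 + (-3 + √(-12 + 2*(-6)*(-1 - 6)))) - 2*(-5) = 1/(45812 + (-3 + √(-12 + 2*(-6)*(-7)))) - 1*(-10) = 1/(45812 + (-3 + √(-12 + 84))) + 10 = 1/(45812 + (-3 + √72)) + 10 = 1/(45812 + (-3 + 6*√2)) + 10 = 1/(45809 + 6*√2) + 10 = 10 + 1/(45809 + 6*√2)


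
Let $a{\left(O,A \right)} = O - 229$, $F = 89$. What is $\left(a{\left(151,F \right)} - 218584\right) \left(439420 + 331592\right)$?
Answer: $-168591025944$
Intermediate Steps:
$a{\left(O,A \right)} = -229 + O$ ($a{\left(O,A \right)} = O - 229 = -229 + O$)
$\left(a{\left(151,F \right)} - 218584\right) \left(439420 + 331592\right) = \left(\left(-229 + 151\right) - 218584\right) \left(439420 + 331592\right) = \left(-78 - 218584\right) 771012 = \left(-218662\right) 771012 = -168591025944$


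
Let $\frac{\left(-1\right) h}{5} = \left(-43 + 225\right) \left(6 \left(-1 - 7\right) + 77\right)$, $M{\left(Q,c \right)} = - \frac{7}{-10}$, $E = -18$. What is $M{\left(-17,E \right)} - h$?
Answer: $\frac{263907}{10} \approx 26391.0$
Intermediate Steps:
$M{\left(Q,c \right)} = \frac{7}{10}$ ($M{\left(Q,c \right)} = \left(-7\right) \left(- \frac{1}{10}\right) = \frac{7}{10}$)
$h = -26390$ ($h = - 5 \left(-43 + 225\right) \left(6 \left(-1 - 7\right) + 77\right) = - 5 \cdot 182 \left(6 \left(-8\right) + 77\right) = - 5 \cdot 182 \left(-48 + 77\right) = - 5 \cdot 182 \cdot 29 = \left(-5\right) 5278 = -26390$)
$M{\left(-17,E \right)} - h = \frac{7}{10} - -26390 = \frac{7}{10} + 26390 = \frac{263907}{10}$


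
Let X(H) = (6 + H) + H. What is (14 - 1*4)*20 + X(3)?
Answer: 212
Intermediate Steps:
X(H) = 6 + 2*H
(14 - 1*4)*20 + X(3) = (14 - 1*4)*20 + (6 + 2*3) = (14 - 4)*20 + (6 + 6) = 10*20 + 12 = 200 + 12 = 212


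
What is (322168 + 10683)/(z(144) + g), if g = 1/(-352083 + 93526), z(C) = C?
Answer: 86060956007/37232207 ≈ 2311.5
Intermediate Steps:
g = -1/258557 (g = 1/(-258557) = -1/258557 ≈ -3.8676e-6)
(322168 + 10683)/(z(144) + g) = (322168 + 10683)/(144 - 1/258557) = 332851/(37232207/258557) = 332851*(258557/37232207) = 86060956007/37232207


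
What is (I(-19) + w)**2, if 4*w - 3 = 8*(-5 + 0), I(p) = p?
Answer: 12769/16 ≈ 798.06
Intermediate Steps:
w = -37/4 (w = 3/4 + (8*(-5 + 0))/4 = 3/4 + (8*(-5))/4 = 3/4 + (1/4)*(-40) = 3/4 - 10 = -37/4 ≈ -9.2500)
(I(-19) + w)**2 = (-19 - 37/4)**2 = (-113/4)**2 = 12769/16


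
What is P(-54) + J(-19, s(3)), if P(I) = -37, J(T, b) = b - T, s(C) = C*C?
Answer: -9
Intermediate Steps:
s(C) = C**2
P(-54) + J(-19, s(3)) = -37 + (3**2 - 1*(-19)) = -37 + (9 + 19) = -37 + 28 = -9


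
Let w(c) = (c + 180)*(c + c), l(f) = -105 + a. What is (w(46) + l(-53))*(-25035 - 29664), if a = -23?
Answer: -1130300136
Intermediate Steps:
l(f) = -128 (l(f) = -105 - 23 = -128)
w(c) = 2*c*(180 + c) (w(c) = (180 + c)*(2*c) = 2*c*(180 + c))
(w(46) + l(-53))*(-25035 - 29664) = (2*46*(180 + 46) - 128)*(-25035 - 29664) = (2*46*226 - 128)*(-54699) = (20792 - 128)*(-54699) = 20664*(-54699) = -1130300136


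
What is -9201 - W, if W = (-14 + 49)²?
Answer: -10426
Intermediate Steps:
W = 1225 (W = 35² = 1225)
-9201 - W = -9201 - 1*1225 = -9201 - 1225 = -10426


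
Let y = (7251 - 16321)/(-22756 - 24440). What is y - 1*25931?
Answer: -611915203/23598 ≈ -25931.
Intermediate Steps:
y = 4535/23598 (y = -9070/(-47196) = -9070*(-1/47196) = 4535/23598 ≈ 0.19218)
y - 1*25931 = 4535/23598 - 1*25931 = 4535/23598 - 25931 = -611915203/23598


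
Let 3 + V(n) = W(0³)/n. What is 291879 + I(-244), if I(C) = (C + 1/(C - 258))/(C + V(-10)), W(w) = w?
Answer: 36191367215/123994 ≈ 2.9188e+5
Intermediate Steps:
V(n) = -3 (V(n) = -3 + 0³/n = -3 + 0/n = -3 + 0 = -3)
I(C) = (C + 1/(-258 + C))/(-3 + C) (I(C) = (C + 1/(C - 258))/(C - 3) = (C + 1/(-258 + C))/(-3 + C))
291879 + I(-244) = 291879 + (1 + (-244)² - 258*(-244))/(774 + (-244)² - 261*(-244)) = 291879 + (1 + 59536 + 62952)/(774 + 59536 + 63684) = 291879 + 122489/123994 = 36191367215/123994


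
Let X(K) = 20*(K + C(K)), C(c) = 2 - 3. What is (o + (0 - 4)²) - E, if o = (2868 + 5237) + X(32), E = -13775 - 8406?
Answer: 30922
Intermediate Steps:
C(c) = -1
X(K) = -20 + 20*K (X(K) = 20*(K - 1) = 20*(-1 + K) = -20 + 20*K)
E = -22181
o = 8725 (o = (2868 + 5237) + (-20 + 20*32) = 8105 + (-20 + 640) = 8105 + 620 = 8725)
(o + (0 - 4)²) - E = (8725 + (0 - 4)²) - 1*(-22181) = (8725 + (-4)²) + 22181 = (8725 + 16) + 22181 = 8741 + 22181 = 30922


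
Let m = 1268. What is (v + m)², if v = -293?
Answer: 950625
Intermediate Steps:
(v + m)² = (-293 + 1268)² = 975² = 950625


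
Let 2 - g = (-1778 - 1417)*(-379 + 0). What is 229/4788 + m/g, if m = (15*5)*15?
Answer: 271910287/5797803564 ≈ 0.046899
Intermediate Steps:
m = 1125 (m = 75*15 = 1125)
g = -1210903 (g = 2 - (-1778 - 1417)*(-379 + 0) = 2 - (-3195)*(-379) = 2 - 1*1210905 = 2 - 1210905 = -1210903)
229/4788 + m/g = 229/4788 + 1125/(-1210903) = 229*(1/4788) + 1125*(-1/1210903) = 229/4788 - 1125/1210903 = 271910287/5797803564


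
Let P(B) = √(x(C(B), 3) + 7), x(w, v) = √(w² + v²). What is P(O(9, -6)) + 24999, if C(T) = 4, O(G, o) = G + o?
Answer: 24999 + 2*√3 ≈ 25002.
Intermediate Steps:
x(w, v) = √(v² + w²)
P(B) = 2*√3 (P(B) = √(√(3² + 4²) + 7) = √(√(9 + 16) + 7) = √(√25 + 7) = √(5 + 7) = √12 = 2*√3)
P(O(9, -6)) + 24999 = 2*√3 + 24999 = 24999 + 2*√3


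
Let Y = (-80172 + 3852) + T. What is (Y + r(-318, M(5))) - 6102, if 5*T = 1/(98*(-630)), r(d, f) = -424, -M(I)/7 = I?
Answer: -25574560201/308700 ≈ -82846.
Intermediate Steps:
M(I) = -7*I
T = -1/308700 (T = 1/(5*((98*(-630)))) = (⅕)/(-61740) = (⅕)*(-1/61740) = -1/308700 ≈ -3.2394e-6)
Y = -23559984001/308700 (Y = (-80172 + 3852) - 1/308700 = -76320 - 1/308700 = -23559984001/308700 ≈ -76320.)
(Y + r(-318, M(5))) - 6102 = (-23559984001/308700 - 424) - 6102 = -23690872801/308700 - 6102 = -25574560201/308700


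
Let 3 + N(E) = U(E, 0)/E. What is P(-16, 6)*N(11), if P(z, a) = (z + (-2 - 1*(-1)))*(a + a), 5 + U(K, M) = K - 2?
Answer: 5916/11 ≈ 537.82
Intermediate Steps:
U(K, M) = -7 + K (U(K, M) = -5 + (K - 2) = -5 + (-2 + K) = -7 + K)
P(z, a) = 2*a*(-1 + z) (P(z, a) = (z + (-2 + 1))*(2*a) = (z - 1)*(2*a) = (-1 + z)*(2*a) = 2*a*(-1 + z))
N(E) = -3 + (-7 + E)/E
P(-16, 6)*N(11) = (2*6*(-1 - 16))*(-2 - 7/11) = (2*6*(-17))*(-2 - 7*1/11) = -204*(-2 - 7/11) = -204*(-29/11) = 5916/11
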